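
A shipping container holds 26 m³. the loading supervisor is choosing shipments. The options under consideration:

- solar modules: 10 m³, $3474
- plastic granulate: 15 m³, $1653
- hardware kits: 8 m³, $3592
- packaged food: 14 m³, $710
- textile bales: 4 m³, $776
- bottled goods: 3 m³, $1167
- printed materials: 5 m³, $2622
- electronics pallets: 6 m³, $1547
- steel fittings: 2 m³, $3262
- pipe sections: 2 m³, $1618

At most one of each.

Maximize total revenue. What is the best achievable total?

By revenue per m³: steel fittings 1631.00, pipe sections 809.00, printed materials 524.40 lead.
The ratio ordering already packs tightly: hardware kits + bottled goods + printed materials + electronics pallets + steel fittings + pipe sections, 26 m³, 13808.

13808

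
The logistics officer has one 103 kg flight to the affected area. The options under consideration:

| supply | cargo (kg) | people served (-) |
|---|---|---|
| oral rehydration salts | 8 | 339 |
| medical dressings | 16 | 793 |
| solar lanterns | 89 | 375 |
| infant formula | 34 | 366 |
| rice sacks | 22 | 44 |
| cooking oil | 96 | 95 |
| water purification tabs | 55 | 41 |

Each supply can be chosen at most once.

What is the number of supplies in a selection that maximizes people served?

4

Best achievable people served is 1542.
oral rehydration salts + medical dressings + infant formula + rice sacks hits 1542 at 80 kg.
Any selection reaching 1542 contains exactly 4 supplies.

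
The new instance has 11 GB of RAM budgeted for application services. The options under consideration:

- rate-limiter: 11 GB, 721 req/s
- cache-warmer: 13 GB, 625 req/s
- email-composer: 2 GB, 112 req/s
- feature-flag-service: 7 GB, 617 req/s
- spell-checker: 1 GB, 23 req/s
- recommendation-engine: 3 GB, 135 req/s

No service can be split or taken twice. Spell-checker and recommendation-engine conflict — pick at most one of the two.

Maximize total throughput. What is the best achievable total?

752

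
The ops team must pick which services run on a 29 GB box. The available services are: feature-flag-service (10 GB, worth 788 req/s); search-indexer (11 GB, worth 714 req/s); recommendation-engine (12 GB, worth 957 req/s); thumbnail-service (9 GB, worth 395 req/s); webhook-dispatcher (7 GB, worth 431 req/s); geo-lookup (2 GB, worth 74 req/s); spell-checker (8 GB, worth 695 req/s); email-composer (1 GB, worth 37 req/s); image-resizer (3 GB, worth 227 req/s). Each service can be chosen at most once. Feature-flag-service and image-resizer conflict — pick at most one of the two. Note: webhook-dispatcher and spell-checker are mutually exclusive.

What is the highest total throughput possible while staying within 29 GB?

The ratio heuristic lands on recommendation-engine + geo-lookup + spell-checker + email-composer + image-resizer (1990) but leaves 3 GB idle.
A better packing is feature-flag-service + search-indexer + spell-checker: 29 GB, total 2197.

2197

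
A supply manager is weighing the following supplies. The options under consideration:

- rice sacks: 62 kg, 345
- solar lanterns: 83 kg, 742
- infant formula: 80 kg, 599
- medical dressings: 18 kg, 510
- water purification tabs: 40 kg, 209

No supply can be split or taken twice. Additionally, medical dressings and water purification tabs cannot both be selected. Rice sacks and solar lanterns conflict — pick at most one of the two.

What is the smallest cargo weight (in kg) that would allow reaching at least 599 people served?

Need the lightest bundle worth ≥ 599.
Taking infant formula gives 599 (≥ 599) for 80 kg.
No combination under 80 kg hits 599.

80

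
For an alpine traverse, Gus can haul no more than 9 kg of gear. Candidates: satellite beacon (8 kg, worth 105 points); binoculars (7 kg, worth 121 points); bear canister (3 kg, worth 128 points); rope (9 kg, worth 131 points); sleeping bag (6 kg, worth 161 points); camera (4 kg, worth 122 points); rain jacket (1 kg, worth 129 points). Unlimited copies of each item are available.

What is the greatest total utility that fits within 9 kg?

Ranking by ratio (utility/kg): rain jacket 129.00, bear canister 42.67, camera 30.50.
The ratio ordering already packs tightly: 9×rain jacket, 9 kg, 1161.
That's the maximum — no swap from here does better than 1161.

1161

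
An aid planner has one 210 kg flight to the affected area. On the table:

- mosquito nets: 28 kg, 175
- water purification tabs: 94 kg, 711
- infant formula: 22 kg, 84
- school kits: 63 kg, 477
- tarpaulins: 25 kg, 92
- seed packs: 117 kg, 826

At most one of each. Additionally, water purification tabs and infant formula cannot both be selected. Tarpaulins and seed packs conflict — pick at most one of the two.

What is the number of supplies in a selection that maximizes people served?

Optimal total is 1478.
mosquito nets + school kits + seed packs hits 1478 at 208 kg.
Any selection reaching 1478 contains exactly 3 supplies.

3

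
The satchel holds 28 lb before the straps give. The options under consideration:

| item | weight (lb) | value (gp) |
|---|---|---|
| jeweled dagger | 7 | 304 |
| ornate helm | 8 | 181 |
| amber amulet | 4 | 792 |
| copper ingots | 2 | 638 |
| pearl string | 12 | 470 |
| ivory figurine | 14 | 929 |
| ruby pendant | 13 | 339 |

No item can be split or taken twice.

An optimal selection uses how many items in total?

4

Optimal total is 2663.
jeweled dagger + amber amulet + copper ingots + ivory figurine hits 2663 at 27 lb.
Any selection reaching 2663 contains exactly 4 items.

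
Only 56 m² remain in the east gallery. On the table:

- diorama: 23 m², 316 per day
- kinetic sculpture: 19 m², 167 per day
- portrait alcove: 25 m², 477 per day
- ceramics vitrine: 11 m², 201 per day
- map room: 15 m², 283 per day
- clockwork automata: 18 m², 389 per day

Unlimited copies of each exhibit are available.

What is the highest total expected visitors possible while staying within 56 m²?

By expected visitors per m²: clockwork automata 21.61, portrait alcove 19.08, map room 18.87, ceramics vitrine 18.27 lead.
3×clockwork automata uses 54 of the 56 m² and totals 1167.
The spare 2 m² is too small for any remaining exhibit, and no exchange beats 1167.

1167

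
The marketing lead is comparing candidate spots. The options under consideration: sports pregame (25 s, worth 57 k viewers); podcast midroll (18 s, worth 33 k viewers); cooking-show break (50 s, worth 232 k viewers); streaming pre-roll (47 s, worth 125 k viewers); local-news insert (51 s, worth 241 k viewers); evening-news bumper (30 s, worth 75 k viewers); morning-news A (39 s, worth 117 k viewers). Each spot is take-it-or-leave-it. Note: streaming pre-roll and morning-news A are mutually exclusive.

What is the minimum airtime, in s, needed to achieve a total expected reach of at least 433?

Minimise s subject to total expected reach ≥ 433.
cooking-show break + local-news insert: 473 expected reach at 101 s.
Any bundle with less than 101 s falls short of 433.

101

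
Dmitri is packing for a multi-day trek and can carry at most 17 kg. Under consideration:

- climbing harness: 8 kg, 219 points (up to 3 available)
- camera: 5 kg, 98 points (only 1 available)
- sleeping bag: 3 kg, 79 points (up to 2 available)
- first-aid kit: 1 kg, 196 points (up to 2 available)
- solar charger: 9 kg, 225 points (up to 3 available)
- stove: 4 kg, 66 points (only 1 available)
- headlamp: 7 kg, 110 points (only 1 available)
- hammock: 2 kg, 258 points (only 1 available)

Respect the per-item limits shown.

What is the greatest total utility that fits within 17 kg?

967

The ratio heuristic lands on climbing harness + sleeping bag + 2×first-aid kit + hammock (948) but leaves 2 kg idle.
Replace sleeping bag with camera: the trade gains 19 net, giving 967 at 17 kg.
No other feasible combination exceeds 967.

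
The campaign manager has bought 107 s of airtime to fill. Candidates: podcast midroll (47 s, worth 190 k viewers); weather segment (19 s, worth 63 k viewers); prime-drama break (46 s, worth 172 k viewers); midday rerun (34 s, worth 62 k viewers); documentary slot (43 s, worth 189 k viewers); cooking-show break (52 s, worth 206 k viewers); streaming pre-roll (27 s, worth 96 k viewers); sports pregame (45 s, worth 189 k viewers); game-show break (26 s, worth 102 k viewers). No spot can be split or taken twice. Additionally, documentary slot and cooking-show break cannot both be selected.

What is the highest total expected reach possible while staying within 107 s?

441

Taking weather segment + documentary slot + sports pregame: 107 s used, 441 in expected reach.
An exhaustive check of the 512 subsets confirms 441.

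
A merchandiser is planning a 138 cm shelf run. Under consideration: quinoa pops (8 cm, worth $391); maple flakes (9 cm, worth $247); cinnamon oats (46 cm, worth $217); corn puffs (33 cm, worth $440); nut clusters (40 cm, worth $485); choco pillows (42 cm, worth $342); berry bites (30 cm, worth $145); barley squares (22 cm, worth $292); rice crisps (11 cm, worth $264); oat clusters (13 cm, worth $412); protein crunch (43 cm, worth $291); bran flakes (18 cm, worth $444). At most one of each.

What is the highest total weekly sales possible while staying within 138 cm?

By weekly sales per cm: quinoa pops 48.88, oat clusters 31.69, maple flakes 27.44, bran flakes 24.67 lead.
A density-first pass picks quinoa pops + maple flakes + corn puffs + barley squares + rice crisps + oat clusters + bran flakes — 2490 at 114 cm.
Dropping barley squares frees 22 cm; slotting in nut clusters (40 cm) lifts the total to 2683 at 132 cm.
Next best is quinoa pops + maple flakes + corn puffs + choco pillows + rice crisps + oat clusters + bran flakes at 2540 (134 cm) — short by 143.

2683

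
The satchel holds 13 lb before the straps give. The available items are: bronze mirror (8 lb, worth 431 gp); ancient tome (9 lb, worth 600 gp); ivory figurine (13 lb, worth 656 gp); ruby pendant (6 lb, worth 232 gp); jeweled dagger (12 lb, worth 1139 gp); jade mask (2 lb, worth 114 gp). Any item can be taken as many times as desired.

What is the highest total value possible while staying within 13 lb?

1139

Ranking by ratio (value/lb): jeweled dagger 94.92, ancient tome 66.67, jade mask 57.00, bronze mirror 53.88.
Taking jeweled dagger: 12 lb used, 1139 in value.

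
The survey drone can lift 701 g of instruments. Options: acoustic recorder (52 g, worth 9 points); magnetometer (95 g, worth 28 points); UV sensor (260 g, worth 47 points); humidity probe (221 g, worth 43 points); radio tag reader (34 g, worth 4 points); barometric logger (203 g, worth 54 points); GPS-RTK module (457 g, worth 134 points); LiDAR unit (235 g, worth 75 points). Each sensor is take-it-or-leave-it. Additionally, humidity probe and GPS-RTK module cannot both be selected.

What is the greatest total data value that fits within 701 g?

Taking the top-ratio sensors first gives acoustic recorder + magnetometer + radio tag reader + barometric logger + LiDAR unit for 170 (619 g).
But GPS-RTK module + LiDAR unit fits in 692 g and reaches 209.

209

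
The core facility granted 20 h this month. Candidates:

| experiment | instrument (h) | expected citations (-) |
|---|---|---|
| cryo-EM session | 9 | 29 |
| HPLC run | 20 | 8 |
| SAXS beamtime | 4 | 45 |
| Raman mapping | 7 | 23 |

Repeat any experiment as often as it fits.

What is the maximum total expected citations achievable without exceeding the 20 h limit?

225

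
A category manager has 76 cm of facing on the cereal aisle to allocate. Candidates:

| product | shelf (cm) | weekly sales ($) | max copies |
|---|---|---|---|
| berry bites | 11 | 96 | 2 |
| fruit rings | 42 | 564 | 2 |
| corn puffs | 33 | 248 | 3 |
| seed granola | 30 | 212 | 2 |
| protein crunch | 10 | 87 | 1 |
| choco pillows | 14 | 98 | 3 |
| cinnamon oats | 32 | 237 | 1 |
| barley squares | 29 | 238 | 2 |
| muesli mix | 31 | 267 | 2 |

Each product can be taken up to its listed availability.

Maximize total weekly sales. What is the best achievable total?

843

2×berry bites + fruit rings + protein crunch uses 74 of the 76 cm and totals 843.
Every other selection either busts 76 cm or exceeds an availability limit or fails to beat 843.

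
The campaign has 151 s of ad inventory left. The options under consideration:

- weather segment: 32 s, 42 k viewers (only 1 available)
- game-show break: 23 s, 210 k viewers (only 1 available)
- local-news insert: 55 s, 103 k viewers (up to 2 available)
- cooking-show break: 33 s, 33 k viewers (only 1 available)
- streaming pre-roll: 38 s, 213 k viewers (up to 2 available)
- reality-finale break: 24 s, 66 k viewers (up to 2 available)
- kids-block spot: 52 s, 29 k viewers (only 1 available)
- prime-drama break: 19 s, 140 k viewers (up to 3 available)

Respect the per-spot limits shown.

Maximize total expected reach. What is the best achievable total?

A density-first pass picks game-show break + streaming pre-roll + reality-finale break + 3×prime-drama break — 909 at 142 s.
Replace reality-finale break and prime-drama break with streaming pre-roll: the trade gains 7 net, giving 916 at 137 s.
Every other selection either busts 151 s or exceeds an availability limit or fails to beat 916.

916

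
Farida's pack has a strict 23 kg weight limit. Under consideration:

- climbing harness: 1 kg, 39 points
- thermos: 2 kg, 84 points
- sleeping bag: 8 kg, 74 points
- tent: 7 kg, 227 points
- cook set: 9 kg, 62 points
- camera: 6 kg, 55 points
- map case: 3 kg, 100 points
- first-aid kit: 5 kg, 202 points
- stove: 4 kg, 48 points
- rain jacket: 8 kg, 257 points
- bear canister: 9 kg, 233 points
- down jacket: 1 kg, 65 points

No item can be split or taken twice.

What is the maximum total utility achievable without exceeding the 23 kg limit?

By utility per kg: down jacket 65.00, thermos 42.00, first-aid kit 40.40 lead.
Greedy by ratio would take climbing harness + thermos + tent + map case + first-aid kit + stove + down jacket: 23 kg used, total 765.
Replace climbing harness and map case and stove with rain jacket: the trade gains 70 net, giving 835 at 23 kg.

835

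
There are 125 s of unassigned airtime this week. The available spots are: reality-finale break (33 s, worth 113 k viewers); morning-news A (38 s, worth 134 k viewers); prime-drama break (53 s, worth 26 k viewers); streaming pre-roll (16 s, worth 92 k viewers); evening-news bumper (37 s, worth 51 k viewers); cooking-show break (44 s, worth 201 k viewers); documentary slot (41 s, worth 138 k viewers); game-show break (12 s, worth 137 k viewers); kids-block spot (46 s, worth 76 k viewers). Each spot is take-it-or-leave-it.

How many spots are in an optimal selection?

4

Optimal total is 568.
One optimal bundle: streaming pre-roll + cooking-show break + documentary slot + game-show break (113 s).
Any selection reaching 568 contains exactly 4 spots.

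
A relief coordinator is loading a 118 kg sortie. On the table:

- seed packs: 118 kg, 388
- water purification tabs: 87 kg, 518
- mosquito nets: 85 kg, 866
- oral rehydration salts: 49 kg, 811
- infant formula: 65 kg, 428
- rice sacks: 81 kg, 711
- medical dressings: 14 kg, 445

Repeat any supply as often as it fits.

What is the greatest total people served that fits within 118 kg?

Taking 8×medical dressings: 112 kg used, 3560 in people served.
The spare 6 kg is too small for any remaining supply, and no exchange beats 3560.

3560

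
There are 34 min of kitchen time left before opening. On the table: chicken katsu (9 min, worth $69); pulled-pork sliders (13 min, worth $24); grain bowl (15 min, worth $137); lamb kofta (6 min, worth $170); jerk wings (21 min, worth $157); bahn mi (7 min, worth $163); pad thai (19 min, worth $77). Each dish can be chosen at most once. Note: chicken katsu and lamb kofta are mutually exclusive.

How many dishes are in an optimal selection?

Optimal total is 490.
lamb kofta + jerk wings + bahn mi hits 490 at 34 min.
Every optimal selection uses 3 dishes.

3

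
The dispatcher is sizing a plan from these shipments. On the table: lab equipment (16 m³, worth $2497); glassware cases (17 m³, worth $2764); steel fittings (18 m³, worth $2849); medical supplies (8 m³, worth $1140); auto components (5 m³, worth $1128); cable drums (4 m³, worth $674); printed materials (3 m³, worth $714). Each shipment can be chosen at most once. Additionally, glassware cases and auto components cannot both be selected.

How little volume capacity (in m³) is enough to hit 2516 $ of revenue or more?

Minimise m³ subject to total revenue ≥ 2516.
auto components + cable drums + printed materials: 2516 revenue at 12 m³.
Below 12 m³ the best achievable stays under 2516.

12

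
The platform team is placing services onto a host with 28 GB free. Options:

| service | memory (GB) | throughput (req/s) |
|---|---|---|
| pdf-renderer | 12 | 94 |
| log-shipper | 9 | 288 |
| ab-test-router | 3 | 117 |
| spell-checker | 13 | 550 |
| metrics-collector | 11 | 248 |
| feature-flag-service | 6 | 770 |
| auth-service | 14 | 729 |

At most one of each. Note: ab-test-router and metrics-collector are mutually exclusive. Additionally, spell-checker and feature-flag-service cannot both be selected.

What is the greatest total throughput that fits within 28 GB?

1616

Taking ab-test-router + feature-flag-service + auth-service: 23 GB used, 1616 in throughput.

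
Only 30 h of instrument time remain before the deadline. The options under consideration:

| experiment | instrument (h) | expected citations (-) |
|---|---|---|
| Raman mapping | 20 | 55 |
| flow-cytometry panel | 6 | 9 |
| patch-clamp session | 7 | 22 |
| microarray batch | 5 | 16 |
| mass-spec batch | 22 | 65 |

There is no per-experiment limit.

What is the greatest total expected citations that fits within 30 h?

96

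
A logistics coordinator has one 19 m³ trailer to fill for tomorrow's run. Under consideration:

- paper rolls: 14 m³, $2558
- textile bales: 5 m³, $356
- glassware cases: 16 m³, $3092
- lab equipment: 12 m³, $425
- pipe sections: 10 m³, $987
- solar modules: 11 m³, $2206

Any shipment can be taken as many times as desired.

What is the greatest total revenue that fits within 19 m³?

3092

By revenue per m³: solar modules 200.55, glassware cases 193.25, paper rolls 182.71 lead.
A density-first pass picks textile bales + solar modules — 2562 at 16 m³.
Replace textile bales and solar modules with glassware cases: the trade gains 530 net, giving 3092 at 16 m³.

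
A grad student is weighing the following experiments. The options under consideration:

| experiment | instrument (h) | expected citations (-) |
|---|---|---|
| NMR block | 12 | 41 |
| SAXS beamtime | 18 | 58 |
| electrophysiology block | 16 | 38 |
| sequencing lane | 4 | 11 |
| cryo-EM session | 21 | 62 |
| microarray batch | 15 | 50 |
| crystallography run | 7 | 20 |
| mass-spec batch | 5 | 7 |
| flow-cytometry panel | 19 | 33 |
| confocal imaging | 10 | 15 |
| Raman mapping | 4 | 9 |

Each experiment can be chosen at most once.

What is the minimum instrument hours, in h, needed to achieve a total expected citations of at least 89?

Look for the lowest-instrument combination reaching 89.
NMR block + microarray batch: 91 expected citations at 27 h.
Below 27 h the best achievable stays under 89.

27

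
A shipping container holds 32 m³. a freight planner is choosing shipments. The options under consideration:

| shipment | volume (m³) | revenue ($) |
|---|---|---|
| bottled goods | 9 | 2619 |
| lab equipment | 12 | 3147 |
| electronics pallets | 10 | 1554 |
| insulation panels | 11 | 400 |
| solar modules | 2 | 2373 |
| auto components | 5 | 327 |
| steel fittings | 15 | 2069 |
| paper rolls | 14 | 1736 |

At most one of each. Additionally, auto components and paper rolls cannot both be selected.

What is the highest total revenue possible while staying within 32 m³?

8466

Taking bottled goods + lab equipment + solar modules + auto components: 28 m³ used, 8466 in revenue.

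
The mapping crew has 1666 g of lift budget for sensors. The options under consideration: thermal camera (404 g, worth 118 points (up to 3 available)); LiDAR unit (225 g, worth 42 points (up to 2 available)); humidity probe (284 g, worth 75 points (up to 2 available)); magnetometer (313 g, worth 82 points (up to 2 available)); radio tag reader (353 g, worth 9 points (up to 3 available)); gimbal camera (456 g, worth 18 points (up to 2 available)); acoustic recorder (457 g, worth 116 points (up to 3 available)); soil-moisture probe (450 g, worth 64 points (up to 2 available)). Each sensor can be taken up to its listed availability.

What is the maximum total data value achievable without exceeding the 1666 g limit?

Taking the top-ratio sensors first gives 3×thermal camera + humidity probe for 429 (1496 g).
Dropping thermal camera and humidity probe frees 688 g; slotting in LiDAR unit + 2×magnetometer (851 g) lifts the total to 442 at 1659 g.
The spare 7 g is too small for any remaining sensor, and no exchange beats 442.

442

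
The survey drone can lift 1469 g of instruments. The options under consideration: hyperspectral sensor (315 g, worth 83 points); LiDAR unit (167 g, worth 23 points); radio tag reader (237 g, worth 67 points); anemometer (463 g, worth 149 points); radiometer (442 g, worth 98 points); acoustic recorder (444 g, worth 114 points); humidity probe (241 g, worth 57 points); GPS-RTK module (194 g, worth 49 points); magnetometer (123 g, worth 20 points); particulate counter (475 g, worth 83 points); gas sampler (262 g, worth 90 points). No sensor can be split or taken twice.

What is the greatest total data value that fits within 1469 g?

420

Greedy by ratio would take hyperspectral sensor + radio tag reader + anemometer + magnetometer + gas sampler: 1400 g used, total 409.
The 438 g tied up in hyperspectral sensor and magnetometer is better spent on acoustic recorder — total rises to 420 (1406 g).
Runner-up hyperspectral sensor + radio tag reader + anemometer + acoustic recorder tops out at 413.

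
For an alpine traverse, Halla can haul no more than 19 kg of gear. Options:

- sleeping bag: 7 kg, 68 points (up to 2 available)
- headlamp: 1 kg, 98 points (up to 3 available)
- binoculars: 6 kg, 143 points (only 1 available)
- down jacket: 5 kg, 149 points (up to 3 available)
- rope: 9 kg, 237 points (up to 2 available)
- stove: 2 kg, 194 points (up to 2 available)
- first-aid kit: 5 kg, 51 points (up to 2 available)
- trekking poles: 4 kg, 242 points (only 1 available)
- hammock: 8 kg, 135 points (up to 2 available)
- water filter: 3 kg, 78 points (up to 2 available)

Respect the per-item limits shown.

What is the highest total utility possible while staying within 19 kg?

Taking 3×headlamp + down jacket + 2×stove + trekking poles + water filter: 19 kg used, 1151 in utility.

1151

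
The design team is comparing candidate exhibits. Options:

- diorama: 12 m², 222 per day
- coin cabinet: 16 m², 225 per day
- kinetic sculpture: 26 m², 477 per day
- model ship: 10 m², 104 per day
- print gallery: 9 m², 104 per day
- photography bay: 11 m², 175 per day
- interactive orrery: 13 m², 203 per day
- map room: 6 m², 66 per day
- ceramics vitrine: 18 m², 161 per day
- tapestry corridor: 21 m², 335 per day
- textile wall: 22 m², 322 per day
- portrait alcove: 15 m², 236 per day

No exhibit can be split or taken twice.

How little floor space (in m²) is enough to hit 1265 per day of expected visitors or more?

Need the lightest bundle worth ≥ 1265.
diorama + kinetic sculpture + tapestry corridor + portrait alcove reaches 1270 using 74 m².
No combination under 74 m² hits 1265.

74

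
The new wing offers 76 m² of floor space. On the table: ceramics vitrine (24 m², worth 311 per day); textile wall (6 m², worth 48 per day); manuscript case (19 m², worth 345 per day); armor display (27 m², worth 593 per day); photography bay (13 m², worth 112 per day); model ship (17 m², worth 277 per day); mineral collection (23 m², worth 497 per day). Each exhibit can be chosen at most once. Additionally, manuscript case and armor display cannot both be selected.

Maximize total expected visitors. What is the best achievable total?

1415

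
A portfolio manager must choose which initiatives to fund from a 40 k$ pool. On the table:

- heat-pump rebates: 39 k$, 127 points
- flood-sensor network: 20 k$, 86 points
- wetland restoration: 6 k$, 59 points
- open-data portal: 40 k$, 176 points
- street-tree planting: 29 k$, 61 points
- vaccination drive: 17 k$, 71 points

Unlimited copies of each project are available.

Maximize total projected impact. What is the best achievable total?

354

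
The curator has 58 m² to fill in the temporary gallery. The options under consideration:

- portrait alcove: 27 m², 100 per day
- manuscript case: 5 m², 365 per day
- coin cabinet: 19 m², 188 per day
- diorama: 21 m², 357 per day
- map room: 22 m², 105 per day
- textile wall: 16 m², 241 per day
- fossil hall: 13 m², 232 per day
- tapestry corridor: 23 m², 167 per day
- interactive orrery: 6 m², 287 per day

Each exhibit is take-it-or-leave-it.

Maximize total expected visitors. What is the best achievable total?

A density-first pass picks manuscript case + diorama + fossil hall + interactive orrery — 1241 at 45 m².
The 13 m² tied up in fossil hall is better spent on textile wall — total rises to 1250 (48 m²).
The spare 10 m² is too small for any remaining exhibit, and no exchange beats 1250.

1250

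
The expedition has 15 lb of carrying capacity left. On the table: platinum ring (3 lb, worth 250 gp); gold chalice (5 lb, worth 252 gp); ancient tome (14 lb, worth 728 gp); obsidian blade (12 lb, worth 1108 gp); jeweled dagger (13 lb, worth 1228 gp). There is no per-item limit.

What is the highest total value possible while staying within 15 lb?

1358

Filling by ratio: jeweled dagger for 1228, with 2 lb left unused.
Replace jeweled dagger with platinum ring + obsidian blade: the trade gains 130 net, giving 1358 at 15 lb.
That's the maximum — no swap from here does better than 1358.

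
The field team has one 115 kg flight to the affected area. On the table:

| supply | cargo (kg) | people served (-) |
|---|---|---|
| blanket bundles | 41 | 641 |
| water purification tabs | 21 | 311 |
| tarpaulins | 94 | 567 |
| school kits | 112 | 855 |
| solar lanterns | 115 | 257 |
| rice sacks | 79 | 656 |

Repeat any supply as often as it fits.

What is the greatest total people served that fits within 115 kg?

1593

Ranking by ratio (people served/kg): blanket bundles 15.63, water purification tabs 14.81, rice sacks 8.30, school kits 7.63.
2×blanket bundles + water purification tabs uses 103 of the 115 kg and totals 1593.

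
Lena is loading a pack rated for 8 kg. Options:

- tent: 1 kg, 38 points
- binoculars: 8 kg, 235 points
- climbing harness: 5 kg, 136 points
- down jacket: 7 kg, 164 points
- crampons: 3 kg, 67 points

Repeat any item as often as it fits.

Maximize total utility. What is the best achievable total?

304

8×tent uses 8 of the 8 kg and totals 304.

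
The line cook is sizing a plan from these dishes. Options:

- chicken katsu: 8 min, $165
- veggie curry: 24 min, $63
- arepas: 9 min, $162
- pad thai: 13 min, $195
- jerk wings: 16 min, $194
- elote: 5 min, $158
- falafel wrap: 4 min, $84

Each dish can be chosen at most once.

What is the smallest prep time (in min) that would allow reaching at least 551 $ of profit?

Need the lightest bundle worth ≥ 551.
chicken katsu + arepas + elote + falafel wrap: 569 profit at 26 min.
Below 26 min the best achievable stays under 551.

26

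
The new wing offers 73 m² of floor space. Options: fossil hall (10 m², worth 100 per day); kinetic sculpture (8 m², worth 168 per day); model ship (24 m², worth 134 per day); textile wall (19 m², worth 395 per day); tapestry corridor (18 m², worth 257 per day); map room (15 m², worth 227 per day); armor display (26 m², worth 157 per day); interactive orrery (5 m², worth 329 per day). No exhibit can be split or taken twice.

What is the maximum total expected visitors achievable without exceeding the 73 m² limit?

1376

Density check — interactive orrery 65.80, kinetic sculpture 21.00, textile wall 20.79 are the best per m².
Kinetic sculpture + textile wall + tapestry corridor + map room + interactive orrery uses 65 of the 73 m² and totals 1376.
That's the maximum — no swap from here does better than 1376.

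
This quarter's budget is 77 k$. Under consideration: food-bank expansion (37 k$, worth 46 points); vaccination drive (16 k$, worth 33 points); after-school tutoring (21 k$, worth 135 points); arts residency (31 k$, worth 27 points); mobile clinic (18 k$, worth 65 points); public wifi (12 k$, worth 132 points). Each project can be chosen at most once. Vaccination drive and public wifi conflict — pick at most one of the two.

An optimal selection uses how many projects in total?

3

Best achievable projected impact is 332.
For example after-school tutoring + mobile clinic + public wifi achieves it, using 51 k$.
All optima have 3 projects.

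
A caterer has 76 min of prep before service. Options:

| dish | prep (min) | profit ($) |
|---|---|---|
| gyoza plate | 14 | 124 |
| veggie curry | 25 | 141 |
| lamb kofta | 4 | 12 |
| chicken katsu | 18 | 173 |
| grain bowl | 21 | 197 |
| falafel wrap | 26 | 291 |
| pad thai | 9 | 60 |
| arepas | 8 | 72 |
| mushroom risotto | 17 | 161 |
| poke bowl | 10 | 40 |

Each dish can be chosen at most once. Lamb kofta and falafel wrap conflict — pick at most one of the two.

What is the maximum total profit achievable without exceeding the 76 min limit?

749

By profit per min: falafel wrap 11.19, chicken katsu 9.61, mushroom risotto 9.47, grain bowl 9.38 lead.
Gyoza plate + chicken katsu + falafel wrap + mushroom risotto uses 75 of the 76 min and totals 749.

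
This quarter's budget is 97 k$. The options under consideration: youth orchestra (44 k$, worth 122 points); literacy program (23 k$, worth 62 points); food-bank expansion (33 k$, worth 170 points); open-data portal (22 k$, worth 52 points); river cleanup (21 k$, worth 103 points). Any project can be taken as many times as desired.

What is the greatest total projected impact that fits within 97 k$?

479

By projected impact per k$: food-bank expansion 5.15, river cleanup 4.90, youth orchestra 2.77, literacy program 2.70 lead.
Filling by ratio: 2×food-bank expansion + river cleanup for 443, with 10 k$ left unused.
Replace food-bank expansion with 2×river cleanup: the trade gains 36 net, giving 479 at 96 k$.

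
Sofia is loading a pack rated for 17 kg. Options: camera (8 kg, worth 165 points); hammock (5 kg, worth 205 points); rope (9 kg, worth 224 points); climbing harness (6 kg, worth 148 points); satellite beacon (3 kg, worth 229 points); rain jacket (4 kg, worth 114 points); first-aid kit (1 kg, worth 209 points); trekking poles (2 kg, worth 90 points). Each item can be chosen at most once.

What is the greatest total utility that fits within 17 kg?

881

By utility per kg: first-aid kit 209.00, satellite beacon 76.33, trekking poles 45.00 lead.
The ratio heuristic lands on hammock + satellite beacon + rain jacket + first-aid kit + trekking poles (847) but leaves 2 kg idle.
Replace rain jacket with climbing harness: the trade gains 34 net, giving 881 at 17 kg.
Nothing else within 17 kg beats 881.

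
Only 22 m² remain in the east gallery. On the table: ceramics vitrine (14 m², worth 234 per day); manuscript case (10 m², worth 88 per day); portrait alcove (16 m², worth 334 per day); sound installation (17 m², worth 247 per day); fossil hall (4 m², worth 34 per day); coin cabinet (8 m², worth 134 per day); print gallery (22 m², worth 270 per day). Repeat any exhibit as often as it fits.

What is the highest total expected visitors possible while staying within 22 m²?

368

Best packing: ceramics vitrine + coin cabinet — 22 m², 368 total.
Every other selection either busts 22 m² or fails to beat 368.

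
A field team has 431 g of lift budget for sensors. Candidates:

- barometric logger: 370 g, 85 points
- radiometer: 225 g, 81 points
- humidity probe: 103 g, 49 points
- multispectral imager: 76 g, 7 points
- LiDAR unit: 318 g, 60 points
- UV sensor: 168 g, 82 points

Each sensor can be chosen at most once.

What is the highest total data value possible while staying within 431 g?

Taking the top-ratio sensors first gives humidity probe + multispectral imager + UV sensor for 138 (347 g).
Dropping humidity probe and multispectral imager frees 179 g; slotting in radiometer (225 g) lifts the total to 163 at 393 g.
The closest alternative, humidity probe + multispectral imager + UV sensor, reaches only 138.

163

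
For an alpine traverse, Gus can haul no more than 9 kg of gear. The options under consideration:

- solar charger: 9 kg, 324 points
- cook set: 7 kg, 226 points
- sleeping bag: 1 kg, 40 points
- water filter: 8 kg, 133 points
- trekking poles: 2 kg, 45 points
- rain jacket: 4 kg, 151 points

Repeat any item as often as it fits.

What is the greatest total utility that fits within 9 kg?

Best packing: 9×sleeping bag — 9 kg, 360 total.
Every other selection either busts 9 kg or fails to beat 360.

360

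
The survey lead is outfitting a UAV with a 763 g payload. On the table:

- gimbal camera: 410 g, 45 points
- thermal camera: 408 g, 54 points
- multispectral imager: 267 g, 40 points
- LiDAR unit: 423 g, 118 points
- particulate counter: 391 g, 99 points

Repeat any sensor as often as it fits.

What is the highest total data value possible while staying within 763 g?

Taking multispectral imager + LiDAR unit: 690 g used, 158 in data value.
No other feasible combination exceeds 158.

158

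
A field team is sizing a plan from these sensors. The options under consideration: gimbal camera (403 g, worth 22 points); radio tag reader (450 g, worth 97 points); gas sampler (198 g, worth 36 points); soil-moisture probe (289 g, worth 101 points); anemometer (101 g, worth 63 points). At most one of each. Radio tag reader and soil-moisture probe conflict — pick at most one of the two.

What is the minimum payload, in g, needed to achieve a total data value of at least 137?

390

Minimise g subject to total data value ≥ 137.
Taking soil-moisture probe + anemometer gives 164 (≥ 137) for 390 g.
Below 390 g the best achievable stays under 137.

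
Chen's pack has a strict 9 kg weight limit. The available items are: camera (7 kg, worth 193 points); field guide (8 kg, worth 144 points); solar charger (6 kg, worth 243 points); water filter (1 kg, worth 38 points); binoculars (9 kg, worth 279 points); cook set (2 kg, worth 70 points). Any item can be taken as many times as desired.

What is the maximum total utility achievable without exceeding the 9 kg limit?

357

The ratio ordering already packs tightly: solar charger + 3×water filter, 9 kg, 357.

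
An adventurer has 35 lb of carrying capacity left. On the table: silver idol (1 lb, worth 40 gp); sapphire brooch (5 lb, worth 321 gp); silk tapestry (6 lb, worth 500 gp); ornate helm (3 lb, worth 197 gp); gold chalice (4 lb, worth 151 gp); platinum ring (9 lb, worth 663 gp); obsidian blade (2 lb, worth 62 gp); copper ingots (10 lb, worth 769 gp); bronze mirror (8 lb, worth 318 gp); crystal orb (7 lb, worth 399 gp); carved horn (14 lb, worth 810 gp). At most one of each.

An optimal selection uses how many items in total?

5

Optimal total is 2528.
One optimal bundle: silk tapestry + ornate helm + platinum ring + copper ingots + crystal orb (35 lb).
Every optimal selection uses 5 items.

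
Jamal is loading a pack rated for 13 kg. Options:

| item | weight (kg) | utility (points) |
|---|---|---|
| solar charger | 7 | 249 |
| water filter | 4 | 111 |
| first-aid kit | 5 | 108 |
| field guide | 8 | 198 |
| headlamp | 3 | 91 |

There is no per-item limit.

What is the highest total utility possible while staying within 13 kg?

431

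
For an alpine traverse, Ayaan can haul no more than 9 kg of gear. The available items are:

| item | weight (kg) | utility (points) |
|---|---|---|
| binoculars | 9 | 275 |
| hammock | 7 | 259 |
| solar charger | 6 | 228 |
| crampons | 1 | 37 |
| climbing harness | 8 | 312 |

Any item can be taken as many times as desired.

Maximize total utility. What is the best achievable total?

By utility per kg: climbing harness 39.00, solar charger 38.00, hammock 37.00 lead.
Taking crampons + climbing harness: 9 kg used, 349 in utility.
No other feasible combination exceeds 349.

349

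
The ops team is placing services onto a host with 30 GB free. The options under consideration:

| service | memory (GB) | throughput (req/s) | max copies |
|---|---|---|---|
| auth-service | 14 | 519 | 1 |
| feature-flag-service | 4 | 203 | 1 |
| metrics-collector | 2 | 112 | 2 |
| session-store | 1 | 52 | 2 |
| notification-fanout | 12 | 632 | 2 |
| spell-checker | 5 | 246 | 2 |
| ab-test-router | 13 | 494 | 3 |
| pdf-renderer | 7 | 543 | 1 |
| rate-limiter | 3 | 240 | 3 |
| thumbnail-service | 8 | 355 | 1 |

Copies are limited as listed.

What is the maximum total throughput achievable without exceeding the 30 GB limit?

2007

Greedy by ratio would take feature-flag-service + 2×metrics-collector + 2×session-store + pdf-renderer + 3×rate-limiter: 26 GB used, total 1794.
The 8 GB tied up in feature-flag-service and metrics-collector and 2×session-store is better spent on notification-fanout — total rises to 2007 (30 GB).
No other feasible combination exceeds 2007.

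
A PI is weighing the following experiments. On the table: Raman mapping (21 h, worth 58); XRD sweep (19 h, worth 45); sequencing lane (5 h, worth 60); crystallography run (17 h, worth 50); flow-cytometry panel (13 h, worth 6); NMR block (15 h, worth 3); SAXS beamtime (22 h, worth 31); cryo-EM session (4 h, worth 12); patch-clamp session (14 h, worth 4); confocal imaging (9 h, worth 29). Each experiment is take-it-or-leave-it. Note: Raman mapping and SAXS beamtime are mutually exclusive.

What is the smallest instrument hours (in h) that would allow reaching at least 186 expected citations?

52

Look for the lowest-instrument combination reaching 186.
Raman mapping + sequencing lane + crystallography run + confocal imaging reaches 197 using 52 h.
Any bundle with less than 52 h falls short of 186.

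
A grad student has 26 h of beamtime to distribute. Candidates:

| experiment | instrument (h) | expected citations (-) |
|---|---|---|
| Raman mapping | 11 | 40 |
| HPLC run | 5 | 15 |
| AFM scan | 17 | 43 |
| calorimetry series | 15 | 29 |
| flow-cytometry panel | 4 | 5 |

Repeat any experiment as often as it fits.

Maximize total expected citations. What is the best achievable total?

The ratio ordering already packs tightly: 2×Raman mapping + flow-cytometry panel, 26 h, 85.

85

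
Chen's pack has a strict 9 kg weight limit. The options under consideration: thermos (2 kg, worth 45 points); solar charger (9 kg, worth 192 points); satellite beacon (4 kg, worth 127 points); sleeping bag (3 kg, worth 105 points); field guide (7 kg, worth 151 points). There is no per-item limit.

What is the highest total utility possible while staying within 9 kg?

315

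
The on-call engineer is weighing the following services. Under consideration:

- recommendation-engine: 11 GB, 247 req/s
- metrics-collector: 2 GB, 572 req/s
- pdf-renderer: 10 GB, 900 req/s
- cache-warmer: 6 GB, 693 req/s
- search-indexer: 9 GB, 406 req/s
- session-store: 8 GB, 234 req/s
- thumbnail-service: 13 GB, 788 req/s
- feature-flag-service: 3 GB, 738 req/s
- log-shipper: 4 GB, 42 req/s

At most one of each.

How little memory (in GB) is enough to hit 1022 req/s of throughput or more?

5

Need the lightest bundle worth ≥ 1022.
Taking metrics-collector + feature-flag-service gives 1310 (≥ 1022) for 5 GB.
Below 5 GB the best achievable stays under 1022.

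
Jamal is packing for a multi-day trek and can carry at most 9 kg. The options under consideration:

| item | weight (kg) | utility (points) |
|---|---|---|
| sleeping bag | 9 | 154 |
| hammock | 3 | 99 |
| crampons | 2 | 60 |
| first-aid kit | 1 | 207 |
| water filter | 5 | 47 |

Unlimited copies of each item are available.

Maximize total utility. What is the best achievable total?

9×first-aid kit uses 9 of the 9 kg and totals 1863.
That's the maximum — no swap from here does better than 1863.

1863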